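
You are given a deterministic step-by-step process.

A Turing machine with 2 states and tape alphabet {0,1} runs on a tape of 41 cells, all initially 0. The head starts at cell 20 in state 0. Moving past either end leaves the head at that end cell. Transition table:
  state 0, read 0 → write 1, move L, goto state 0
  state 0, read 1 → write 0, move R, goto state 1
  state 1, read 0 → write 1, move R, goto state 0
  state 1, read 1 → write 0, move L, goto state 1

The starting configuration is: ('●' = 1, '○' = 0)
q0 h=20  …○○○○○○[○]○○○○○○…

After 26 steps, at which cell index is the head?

step 0: q0 h=20  …○○○○○○[○]○○○○○○…
step 1: q0 h=19  …○○○○○○[○]●○○○○○…
step 2: q0 h=18  …○○○○○○[○]●●○○○○…
step 3: q0 h=17  …○○○○○○[○]●●●○○○…
step 4: q0 h=16  …○○○○○○[○]●●●●○○…
step 5: q0 h=15  …○○○○○○[○]●●●●●○…
step 6: q0 h=14  …○○○○○○[○]●●●●●●…
step 7: q0 h=13  …○○○○○○[○]●●●●●●…
step 8: q0 h=12  …○○○○○○[○]●●●●●●…
step 9: q0 h=11  …○○○○○○[○]●●●●●●…
step 10: q0 h=10  …○○○○○○[○]●●●●●●…
step 11: q0 h= 9  …○○○○○○[○]●●●●●●…
step 12: q0 h= 8  …○○○○○○[○]●●●●●●…
step 13: q0 h= 7  …○○○○○○[○]●●●●●●…
step 14: q0 h= 6  |○○○○○○[○]●●●●●●…
step 15: q0 h= 5  |○○○○○[○]●●●●●●…
step 16: q0 h= 4  |○○○○[○]●●●●●●…
step 17: q0 h= 3  |○○○[○]●●●●●●…
step 18: q0 h= 2  |○○[○]●●●●●●…
step 19: q0 h= 1  |○[○]●●●●●●…
step 20: q0 h= 0  |[○]●●●●●●…
step 21: q0 h= 0  |[●]●●●●●●…
step 22: q1 h= 1  |○[●]●●●●●●…
step 23: q1 h= 0  |[○]○●●●●●…
step 24: q0 h= 1  |●[○]●●●●●●…
step 25: q0 h= 0  |[●]●●●●●●…
step 26: q1 h= 1  |○[●]●●●●●●…

1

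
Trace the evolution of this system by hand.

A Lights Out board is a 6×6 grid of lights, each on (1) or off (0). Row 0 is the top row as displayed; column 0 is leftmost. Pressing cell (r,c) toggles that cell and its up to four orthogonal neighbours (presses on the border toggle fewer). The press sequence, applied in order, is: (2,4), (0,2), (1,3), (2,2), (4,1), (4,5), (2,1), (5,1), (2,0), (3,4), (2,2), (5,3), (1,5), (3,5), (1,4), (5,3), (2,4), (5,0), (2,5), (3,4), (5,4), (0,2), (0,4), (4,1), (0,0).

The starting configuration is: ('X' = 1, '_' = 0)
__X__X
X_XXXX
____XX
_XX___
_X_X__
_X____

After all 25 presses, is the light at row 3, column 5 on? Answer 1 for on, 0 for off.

1

gen 0: __X__X
X_XXXX
____XX
_XX___
_X_X__
_X____
gen 1: __X__X
X_XX_X
___X__
_XX_X_
_X_X__
_X____
gen 2: _X_X_X
X__X_X
___X__
_XX_X_
_X_X__
_X____
gen 3: _X___X
X_X_XX
______
_XX_X_
_X_X__
_X____
gen 4: _X___X
X___XX
_XXX__
_X__X_
_X_X__
_X____
gen 5: _X___X
X___XX
_XXX__
____X_
X_XX__
______
gen 6: _X___X
X___XX
_XXX__
____XX
X_XXXX
_____X
gen 7: _X___X
XX__XX
X__X__
_X__XX
X_XXXX
_____X
gen 8: _X___X
XX__XX
X__X__
_X__XX
XXXXXX
XXX__X
gen 9: _X___X
_X__XX
_X_X__
XX__XX
XXXXXX
XXX__X
gen 10: _X___X
_X__XX
_X_XX_
XX_X__
XXXX_X
XXX__X
gen 11: _X___X
_XX_XX
__X_X_
XXXX__
XXXX_X
XXX__X
gen 12: _X___X
_XX_XX
__X_X_
XXXX__
XXX__X
XX_XXX
gen 13: _X____
_XX___
__X_XX
XXXX__
XXX__X
XX_XXX
gen 14: _X____
_XX___
__X_X_
XXXXXX
XXX___
XX_XXX
gen 15: _X__X_
_XXXXX
__X___
XXXXXX
XXX___
XX_XXX
gen 16: _X__X_
_XXXXX
__X___
XXXXXX
XXXX__
XXX__X
gen 17: _X__X_
_XXX_X
__XXXX
XXXX_X
XXXX__
XXX__X
gen 18: _X__X_
_XXX_X
__XXXX
XXXX_X
_XXX__
__X__X
gen 19: _X__X_
_XXX__
__XX__
XXXX__
_XXX__
__X__X
gen 20: _X__X_
_XXX__
__XXX_
XXX_XX
_XXXX_
__X__X
gen 21: _X__X_
_XXX__
__XXX_
XXX_XX
_XXX__
__XXX_
gen 22: __XXX_
_X_X__
__XXX_
XXX_XX
_XXX__
__XXX_
gen 23: __X__X
_X_XX_
__XXX_
XXX_XX
_XXX__
__XXX_
gen 24: __X__X
_X_XX_
__XXX_
X_X_XX
X__X__
_XXXX_
gen 25: XXX__X
XX_XX_
__XXX_
X_X_XX
X__X__
_XXXX_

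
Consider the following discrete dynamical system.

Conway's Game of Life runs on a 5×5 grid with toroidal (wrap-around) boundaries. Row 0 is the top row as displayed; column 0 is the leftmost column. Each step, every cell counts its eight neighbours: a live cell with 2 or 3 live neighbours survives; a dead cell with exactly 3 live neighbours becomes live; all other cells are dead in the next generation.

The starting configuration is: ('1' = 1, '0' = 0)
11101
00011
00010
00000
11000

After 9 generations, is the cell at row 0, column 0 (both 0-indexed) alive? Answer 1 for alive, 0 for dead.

0

gen 0: 11101
00011
00010
00000
11000
gen 1: 00100
01000
00011
00000
00101
gen 2: 01110
00110
00000
00001
00010
gen 3: 01001
01010
00010
00000
00011
gen 4: 00001
10011
00100
00011
10011
gen 5: 00000
10011
10100
10100
10000
gen 6: 10000
11011
10100
10001
01000
gen 7: 00100
00110
00100
10001
01001
gen 8: 01100
01110
01101
11011
01011
gen 9: 00001
00000
00000
00000
00000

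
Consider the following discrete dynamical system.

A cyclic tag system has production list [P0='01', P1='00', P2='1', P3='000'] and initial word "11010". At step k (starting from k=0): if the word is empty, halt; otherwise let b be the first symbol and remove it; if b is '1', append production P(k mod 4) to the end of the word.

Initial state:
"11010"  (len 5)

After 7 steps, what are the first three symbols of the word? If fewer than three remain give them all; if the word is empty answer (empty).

000

gen 0: "11010"  (len 5)
gen 1: "101001"  (len 6)
gen 2: "0100100"  (len 7)
gen 3: "100100"  (len 6)
gen 4: "00100000"  (len 8)
gen 5: "0100000"  (len 7)
gen 6: "100000"  (len 6)
gen 7: "000001"  (len 6)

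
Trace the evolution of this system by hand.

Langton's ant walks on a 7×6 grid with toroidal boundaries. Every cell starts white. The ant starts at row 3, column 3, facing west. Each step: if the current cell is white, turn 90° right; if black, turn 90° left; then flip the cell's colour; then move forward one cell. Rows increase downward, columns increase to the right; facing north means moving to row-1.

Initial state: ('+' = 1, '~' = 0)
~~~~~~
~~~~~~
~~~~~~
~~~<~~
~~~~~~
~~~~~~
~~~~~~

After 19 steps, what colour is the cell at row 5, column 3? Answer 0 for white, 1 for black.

1

k=0  ~~~~~~
~~~~~~
~~~~~~
~~~<~~
~~~~~~
~~~~~~
~~~~~~
k=1  ~~~~~~
~~~~~~
~~~^~~
~~~+~~
~~~~~~
~~~~~~
~~~~~~
k=2  ~~~~~~
~~~~~~
~~~+>~
~~~+~~
~~~~~~
~~~~~~
~~~~~~
k=3  ~~~~~~
~~~~~~
~~~++~
~~~+v~
~~~~~~
~~~~~~
~~~~~~
k=4  ~~~~~~
~~~~~~
~~~++~
~~~<+~
~~~~~~
~~~~~~
~~~~~~
k=5  ~~~~~~
~~~~~~
~~~++~
~~~~+~
~~~v~~
~~~~~~
~~~~~~
k=6  ~~~~~~
~~~~~~
~~~++~
~~~~+~
~~<+~~
~~~~~~
~~~~~~
k=7  ~~~~~~
~~~~~~
~~~++~
~~^~+~
~~++~~
~~~~~~
~~~~~~
k=8  ~~~~~~
~~~~~~
~~~++~
~~+>+~
~~++~~
~~~~~~
~~~~~~
k=9  ~~~~~~
~~~~~~
~~~++~
~~+++~
~~+v~~
~~~~~~
~~~~~~
k=10  ~~~~~~
~~~~~~
~~~++~
~~+++~
~~+~>~
~~~~~~
~~~~~~
k=11  ~~~~~~
~~~~~~
~~~++~
~~+++~
~~+~+~
~~~~v~
~~~~~~
k=12  ~~~~~~
~~~~~~
~~~++~
~~+++~
~~+~+~
~~~<+~
~~~~~~
k=13  ~~~~~~
~~~~~~
~~~++~
~~+++~
~~+^+~
~~~++~
~~~~~~
k=14  ~~~~~~
~~~~~~
~~~++~
~~+++~
~~++>~
~~~++~
~~~~~~
k=15  ~~~~~~
~~~~~~
~~~++~
~~++^~
~~++~~
~~~++~
~~~~~~
k=16  ~~~~~~
~~~~~~
~~~++~
~~+<~~
~~++~~
~~~++~
~~~~~~
k=17  ~~~~~~
~~~~~~
~~~++~
~~+~~~
~~+v~~
~~~++~
~~~~~~
k=18  ~~~~~~
~~~~~~
~~~++~
~~+~~~
~~+~>~
~~~++~
~~~~~~
k=19  ~~~~~~
~~~~~~
~~~++~
~~+~~~
~~+~+~
~~~+v~
~~~~~~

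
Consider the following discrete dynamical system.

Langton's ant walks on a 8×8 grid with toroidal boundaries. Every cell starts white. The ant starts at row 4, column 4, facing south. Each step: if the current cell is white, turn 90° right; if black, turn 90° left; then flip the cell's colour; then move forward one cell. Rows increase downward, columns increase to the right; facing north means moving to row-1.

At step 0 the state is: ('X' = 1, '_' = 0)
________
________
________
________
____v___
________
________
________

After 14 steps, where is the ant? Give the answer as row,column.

step 0: ________
________
________
________
____v___
________
________
________
step 1: ________
________
________
________
___<X___
________
________
________
step 2: ________
________
________
___^____
___XX___
________
________
________
step 3: ________
________
________
___X>___
___XX___
________
________
________
step 4: ________
________
________
___XX___
___Xv___
________
________
________
step 5: ________
________
________
___XX___
___X_>__
________
________
________
step 6: ________
________
________
___XX___
___X_X__
_____v__
________
________
step 7: ________
________
________
___XX___
___X_X__
____<X__
________
________
step 8: ________
________
________
___XX___
___X^X__
____XX__
________
________
step 9: ________
________
________
___XX___
___XX>__
____XX__
________
________
step 10: ________
________
________
___XX^__
___XX___
____XX__
________
________
step 11: ________
________
________
___XXX>_
___XX___
____XX__
________
________
step 12: ________
________
________
___XXXX_
___XX_v_
____XX__
________
________
step 13: ________
________
________
___XXXX_
___XX<X_
____XX__
________
________
step 14: ________
________
________
___XX^X_
___XXXX_
____XX__
________
________

3,5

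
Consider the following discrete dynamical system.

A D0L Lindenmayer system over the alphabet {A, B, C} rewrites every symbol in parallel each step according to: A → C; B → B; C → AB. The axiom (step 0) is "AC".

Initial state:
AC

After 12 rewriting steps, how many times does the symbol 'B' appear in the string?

12

gen 0: AC
gen 1: CAB
gen 2: ABCB
gen 3: CBABB
gen 4: ABBCBB
gen 5: CBBABBB
gen 6: ABBBCBBB
gen 7: CBBBABBBB
gen 8: ABBBBCBBBB
gen 9: CBBBBABBBBB
gen 10: ABBBBBCBBBBB
gen 11: CBBBBBABBBBBB
gen 12: ABBBBBBCBBBBBB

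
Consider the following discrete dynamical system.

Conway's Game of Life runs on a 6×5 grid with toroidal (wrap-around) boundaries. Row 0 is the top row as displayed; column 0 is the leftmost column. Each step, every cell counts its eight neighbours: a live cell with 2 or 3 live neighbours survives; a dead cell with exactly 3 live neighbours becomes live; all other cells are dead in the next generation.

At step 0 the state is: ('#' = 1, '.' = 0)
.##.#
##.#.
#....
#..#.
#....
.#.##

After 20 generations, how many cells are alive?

12

t=0: .##.#
##.#.
#....
#..#.
#....
.#.##
t=1: .....
...#.
#.#..
##...
####.
.#.##
t=2: ..###
.....
#.#.#
...#.
...#.
.#.##
t=3: #.#.#
###..
...##
..##.
...#.
#....
t=4: ..###
..#..
#...#
..#..
..###
##.#.
t=5: #...#
###..
.#.#.
###..
#...#
##...
t=6: ..#.#
..##.
...##
..##.
..#.#
.#...
t=7: .##..
..#..
....#
..#..
.##..
###..
t=8: #..#.
.###.
...#.
.###.
#..#.
#..#.
t=9: #..#.
.#.#.
....#
.#.#.
#..#.
####.
t=10: #..#.
#.##.
#..##
#.##.
#..#.
#..#.
t=11: #..#.
#.#..
#....
#.#..
#..#.
####.
t=12: #..#.
#....
#...#
#....
#..#.
#..#.
t=13: ##...
##...
##..#
##...
##...
####.
t=14: .....
..#..
..#.#
..#..
.....
.....
t=15: .....
...#.
.##..
...#.
.....
.....
t=16: .....
..#..
..##.
..#..
.....
.....
t=17: .....
..##.
.###.
..##.
.....
.....
t=18: .....
.#.#.
.#..#
.#.#.
.....
.....
t=19: .....
#.#..
.#.##
#.#..
.....
.....
t=20: .....
#####
...##
#####
.....
.....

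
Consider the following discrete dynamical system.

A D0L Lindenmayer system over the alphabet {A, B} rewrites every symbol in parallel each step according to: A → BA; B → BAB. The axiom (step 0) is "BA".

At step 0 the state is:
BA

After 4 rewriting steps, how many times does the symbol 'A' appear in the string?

[0] BA
[1] BABBA
[2] BABBABABBABBA
[3] BABBABABBABBABABBABABBABBABABBABBA
[4] BABBABABBABBABABBABABBABBABABBABBABABBABABBABBABABBABABBABBABABBABBABABBABABBABBABABBABBA

34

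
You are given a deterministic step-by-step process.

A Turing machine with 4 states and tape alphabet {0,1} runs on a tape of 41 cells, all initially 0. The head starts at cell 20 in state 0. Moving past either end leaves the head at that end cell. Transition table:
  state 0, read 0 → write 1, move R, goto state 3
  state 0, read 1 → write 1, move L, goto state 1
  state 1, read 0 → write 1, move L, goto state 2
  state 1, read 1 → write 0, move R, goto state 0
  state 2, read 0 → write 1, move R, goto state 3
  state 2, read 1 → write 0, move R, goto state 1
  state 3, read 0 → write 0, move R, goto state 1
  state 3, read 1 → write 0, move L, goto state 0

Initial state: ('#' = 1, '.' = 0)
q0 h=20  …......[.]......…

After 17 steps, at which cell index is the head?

15

0) q0 h=20  …......[.]......…
1) q3 h=21  ….....#[.]......…
2) q1 h=22  …....#.[.]......…
3) q2 h=21  ….....#[.]#.....…
4) q3 h=22  …....##[#]......…
5) q0 h=21  ….....#[#]......…
6) q1 h=20  …......[#]#.....…
7) q0 h=21  …......[#]......…
8) q1 h=20  …......[.]#.....…
9) q2 h=19  …......[.]##....…
10) q3 h=20  ….....#[#]#.....…
11) q0 h=19  …......[#].#....…
12) q1 h=18  …......[.]#.#...…
13) q2 h=17  …......[.]##.#..…
14) q3 h=18  ….....#[#]#.#...…
15) q0 h=17  …......[#].#.#..…
16) q1 h=16  …......[.]#.#.#.…
17) q2 h=15  …......[.]##.#.#…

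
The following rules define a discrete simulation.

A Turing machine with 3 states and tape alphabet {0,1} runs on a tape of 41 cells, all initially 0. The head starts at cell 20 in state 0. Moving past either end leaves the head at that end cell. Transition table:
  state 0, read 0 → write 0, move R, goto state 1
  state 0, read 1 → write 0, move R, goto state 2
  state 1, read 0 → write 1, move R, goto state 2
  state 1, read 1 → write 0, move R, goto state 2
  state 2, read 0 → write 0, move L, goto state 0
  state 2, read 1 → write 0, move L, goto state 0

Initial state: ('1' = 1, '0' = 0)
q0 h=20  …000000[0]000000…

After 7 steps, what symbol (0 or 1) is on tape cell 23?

k=0  q0 h=20  …000000[0]000000…
k=1  q1 h=21  …000000[0]000000…
k=2  q2 h=22  …000001[0]000000…
k=3  q0 h=21  …000000[1]000000…
k=4  q2 h=22  …000000[0]000000…
k=5  q0 h=21  …000000[0]000000…
k=6  q1 h=22  …000000[0]000000…
k=7  q2 h=23  …000001[0]000000…

0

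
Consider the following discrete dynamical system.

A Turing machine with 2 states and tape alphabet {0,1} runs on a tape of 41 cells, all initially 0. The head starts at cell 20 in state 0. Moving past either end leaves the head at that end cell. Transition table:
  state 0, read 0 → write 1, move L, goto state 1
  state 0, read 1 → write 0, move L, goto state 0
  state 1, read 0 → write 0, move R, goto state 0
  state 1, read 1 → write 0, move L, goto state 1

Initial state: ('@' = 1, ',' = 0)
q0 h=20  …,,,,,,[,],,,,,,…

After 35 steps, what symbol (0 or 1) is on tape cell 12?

0

t=0: q0 h=20  …,,,,,,[,],,,,,,…
t=1: q1 h=19  …,,,,,,[,]@,,,,,…
t=2: q0 h=20  …,,,,,,[@],,,,,,…
t=3: q0 h=19  …,,,,,,[,],,,,,,…
t=4: q1 h=18  …,,,,,,[,]@,,,,,…
t=5: q0 h=19  …,,,,,,[@],,,,,,…
t=6: q0 h=18  …,,,,,,[,],,,,,,…
t=7: q1 h=17  …,,,,,,[,]@,,,,,…
t=8: q0 h=18  …,,,,,,[@],,,,,,…
t=9: q0 h=17  …,,,,,,[,],,,,,,…
t=10: q1 h=16  …,,,,,,[,]@,,,,,…
t=11: q0 h=17  …,,,,,,[@],,,,,,…
t=12: q0 h=16  …,,,,,,[,],,,,,,…
t=13: q1 h=15  …,,,,,,[,]@,,,,,…
t=14: q0 h=16  …,,,,,,[@],,,,,,…
t=15: q0 h=15  …,,,,,,[,],,,,,,…
t=16: q1 h=14  …,,,,,,[,]@,,,,,…
t=17: q0 h=15  …,,,,,,[@],,,,,,…
t=18: q0 h=14  …,,,,,,[,],,,,,,…
t=19: q1 h=13  …,,,,,,[,]@,,,,,…
t=20: q0 h=14  …,,,,,,[@],,,,,,…
t=21: q0 h=13  …,,,,,,[,],,,,,,…
t=22: q1 h=12  …,,,,,,[,]@,,,,,…
t=23: q0 h=13  …,,,,,,[@],,,,,,…
t=24: q0 h=12  …,,,,,,[,],,,,,,…
t=25: q1 h=11  …,,,,,,[,]@,,,,,…
t=26: q0 h=12  …,,,,,,[@],,,,,,…
t=27: q0 h=11  …,,,,,,[,],,,,,,…
t=28: q1 h=10  …,,,,,,[,]@,,,,,…
t=29: q0 h=11  …,,,,,,[@],,,,,,…
t=30: q0 h=10  …,,,,,,[,],,,,,,…
t=31: q1 h= 9  …,,,,,,[,]@,,,,,…
t=32: q0 h=10  …,,,,,,[@],,,,,,…
t=33: q0 h= 9  …,,,,,,[,],,,,,,…
t=34: q1 h= 8  …,,,,,,[,]@,,,,,…
t=35: q0 h= 9  …,,,,,,[@],,,,,,…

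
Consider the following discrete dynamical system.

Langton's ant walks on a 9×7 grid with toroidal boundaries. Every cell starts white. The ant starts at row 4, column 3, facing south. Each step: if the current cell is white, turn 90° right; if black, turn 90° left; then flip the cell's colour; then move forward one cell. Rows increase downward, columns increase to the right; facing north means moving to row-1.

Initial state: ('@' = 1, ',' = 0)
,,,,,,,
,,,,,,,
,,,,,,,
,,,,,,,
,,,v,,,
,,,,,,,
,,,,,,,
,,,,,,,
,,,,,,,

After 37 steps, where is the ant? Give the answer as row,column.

0,4

k=0  ,,,,,,,
,,,,,,,
,,,,,,,
,,,,,,,
,,,v,,,
,,,,,,,
,,,,,,,
,,,,,,,
,,,,,,,
k=1  ,,,,,,,
,,,,,,,
,,,,,,,
,,,,,,,
,,<@,,,
,,,,,,,
,,,,,,,
,,,,,,,
,,,,,,,
k=2  ,,,,,,,
,,,,,,,
,,,,,,,
,,^,,,,
,,@@,,,
,,,,,,,
,,,,,,,
,,,,,,,
,,,,,,,
k=3  ,,,,,,,
,,,,,,,
,,,,,,,
,,@>,,,
,,@@,,,
,,,,,,,
,,,,,,,
,,,,,,,
,,,,,,,
k=4  ,,,,,,,
,,,,,,,
,,,,,,,
,,@@,,,
,,@v,,,
,,,,,,,
,,,,,,,
,,,,,,,
,,,,,,,
k=5  ,,,,,,,
,,,,,,,
,,,,,,,
,,@@,,,
,,@,>,,
,,,,,,,
,,,,,,,
,,,,,,,
,,,,,,,
k=6  ,,,,,,,
,,,,,,,
,,,,,,,
,,@@,,,
,,@,@,,
,,,,v,,
,,,,,,,
,,,,,,,
,,,,,,,
k=7  ,,,,,,,
,,,,,,,
,,,,,,,
,,@@,,,
,,@,@,,
,,,<@,,
,,,,,,,
,,,,,,,
,,,,,,,
k=8  ,,,,,,,
,,,,,,,
,,,,,,,
,,@@,,,
,,@^@,,
,,,@@,,
,,,,,,,
,,,,,,,
,,,,,,,
k=9  ,,,,,,,
,,,,,,,
,,,,,,,
,,@@,,,
,,@@>,,
,,,@@,,
,,,,,,,
,,,,,,,
,,,,,,,
k=10  ,,,,,,,
,,,,,,,
,,,,,,,
,,@@^,,
,,@@,,,
,,,@@,,
,,,,,,,
,,,,,,,
,,,,,,,
k=11  ,,,,,,,
,,,,,,,
,,,,,,,
,,@@@>,
,,@@,,,
,,,@@,,
,,,,,,,
,,,,,,,
,,,,,,,
k=12  ,,,,,,,
,,,,,,,
,,,,,,,
,,@@@@,
,,@@,v,
,,,@@,,
,,,,,,,
,,,,,,,
,,,,,,,
k=13  ,,,,,,,
,,,,,,,
,,,,,,,
,,@@@@,
,,@@<@,
,,,@@,,
,,,,,,,
,,,,,,,
,,,,,,,
k=14  ,,,,,,,
,,,,,,,
,,,,,,,
,,@@^@,
,,@@@@,
,,,@@,,
,,,,,,,
,,,,,,,
,,,,,,,
k=15  ,,,,,,,
,,,,,,,
,,,,,,,
,,@<,@,
,,@@@@,
,,,@@,,
,,,,,,,
,,,,,,,
,,,,,,,
k=16  ,,,,,,,
,,,,,,,
,,,,,,,
,,@,,@,
,,@v@@,
,,,@@,,
,,,,,,,
,,,,,,,
,,,,,,,
k=17  ,,,,,,,
,,,,,,,
,,,,,,,
,,@,,@,
,,@,>@,
,,,@@,,
,,,,,,,
,,,,,,,
,,,,,,,
k=18  ,,,,,,,
,,,,,,,
,,,,,,,
,,@,^@,
,,@,,@,
,,,@@,,
,,,,,,,
,,,,,,,
,,,,,,,
k=19  ,,,,,,,
,,,,,,,
,,,,,,,
,,@,@>,
,,@,,@,
,,,@@,,
,,,,,,,
,,,,,,,
,,,,,,,
k=20  ,,,,,,,
,,,,,,,
,,,,,^,
,,@,@,,
,,@,,@,
,,,@@,,
,,,,,,,
,,,,,,,
,,,,,,,
k=21  ,,,,,,,
,,,,,,,
,,,,,@>
,,@,@,,
,,@,,@,
,,,@@,,
,,,,,,,
,,,,,,,
,,,,,,,
k=22  ,,,,,,,
,,,,,,,
,,,,,@@
,,@,@,v
,,@,,@,
,,,@@,,
,,,,,,,
,,,,,,,
,,,,,,,
k=23  ,,,,,,,
,,,,,,,
,,,,,@@
,,@,@<@
,,@,,@,
,,,@@,,
,,,,,,,
,,,,,,,
,,,,,,,
k=24  ,,,,,,,
,,,,,,,
,,,,,^@
,,@,@@@
,,@,,@,
,,,@@,,
,,,,,,,
,,,,,,,
,,,,,,,
k=25  ,,,,,,,
,,,,,,,
,,,,<,@
,,@,@@@
,,@,,@,
,,,@@,,
,,,,,,,
,,,,,,,
,,,,,,,
k=26  ,,,,,,,
,,,,^,,
,,,,@,@
,,@,@@@
,,@,,@,
,,,@@,,
,,,,,,,
,,,,,,,
,,,,,,,
k=27  ,,,,,,,
,,,,@>,
,,,,@,@
,,@,@@@
,,@,,@,
,,,@@,,
,,,,,,,
,,,,,,,
,,,,,,,
k=28  ,,,,,,,
,,,,@@,
,,,,@v@
,,@,@@@
,,@,,@,
,,,@@,,
,,,,,,,
,,,,,,,
,,,,,,,
k=29  ,,,,,,,
,,,,@@,
,,,,<@@
,,@,@@@
,,@,,@,
,,,@@,,
,,,,,,,
,,,,,,,
,,,,,,,
k=30  ,,,,,,,
,,,,@@,
,,,,,@@
,,@,v@@
,,@,,@,
,,,@@,,
,,,,,,,
,,,,,,,
,,,,,,,
k=31  ,,,,,,,
,,,,@@,
,,,,,@@
,,@,,>@
,,@,,@,
,,,@@,,
,,,,,,,
,,,,,,,
,,,,,,,
k=32  ,,,,,,,
,,,,@@,
,,,,,^@
,,@,,,@
,,@,,@,
,,,@@,,
,,,,,,,
,,,,,,,
,,,,,,,
k=33  ,,,,,,,
,,,,@@,
,,,,<,@
,,@,,,@
,,@,,@,
,,,@@,,
,,,,,,,
,,,,,,,
,,,,,,,
k=34  ,,,,,,,
,,,,^@,
,,,,@,@
,,@,,,@
,,@,,@,
,,,@@,,
,,,,,,,
,,,,,,,
,,,,,,,
k=35  ,,,,,,,
,,,<,@,
,,,,@,@
,,@,,,@
,,@,,@,
,,,@@,,
,,,,,,,
,,,,,,,
,,,,,,,
k=36  ,,,^,,,
,,,@,@,
,,,,@,@
,,@,,,@
,,@,,@,
,,,@@,,
,,,,,,,
,,,,,,,
,,,,,,,
k=37  ,,,@>,,
,,,@,@,
,,,,@,@
,,@,,,@
,,@,,@,
,,,@@,,
,,,,,,,
,,,,,,,
,,,,,,,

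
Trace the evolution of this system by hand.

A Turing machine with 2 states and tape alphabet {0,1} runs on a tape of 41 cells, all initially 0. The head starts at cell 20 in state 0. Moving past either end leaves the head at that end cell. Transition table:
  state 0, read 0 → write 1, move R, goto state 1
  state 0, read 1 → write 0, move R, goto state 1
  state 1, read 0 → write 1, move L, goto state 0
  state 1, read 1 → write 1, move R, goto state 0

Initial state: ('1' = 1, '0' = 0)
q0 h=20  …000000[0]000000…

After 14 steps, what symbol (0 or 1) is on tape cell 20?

gen 0: q0 h=20  …000000[0]000000…
gen 1: q1 h=21  …000001[0]000000…
gen 2: q0 h=20  …000000[1]100000…
gen 3: q1 h=21  …000000[1]000000…
gen 4: q0 h=22  …000001[0]000000…
gen 5: q1 h=23  …000011[0]000000…
gen 6: q0 h=22  …000001[1]100000…
gen 7: q1 h=23  …000010[1]000000…
gen 8: q0 h=24  …000101[0]000000…
gen 9: q1 h=25  …001011[0]000000…
gen 10: q0 h=24  …000101[1]100000…
gen 11: q1 h=25  …001010[1]000000…
gen 12: q0 h=26  …010101[0]000000…
gen 13: q1 h=27  …101011[0]000000…
gen 14: q0 h=26  …010101[1]100000…

0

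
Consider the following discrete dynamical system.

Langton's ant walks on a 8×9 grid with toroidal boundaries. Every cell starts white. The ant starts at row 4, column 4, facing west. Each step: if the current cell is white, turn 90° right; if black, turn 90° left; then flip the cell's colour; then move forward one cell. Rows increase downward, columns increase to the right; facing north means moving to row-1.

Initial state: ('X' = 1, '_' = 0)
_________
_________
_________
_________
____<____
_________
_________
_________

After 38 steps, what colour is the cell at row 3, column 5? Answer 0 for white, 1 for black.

[0] _________
_________
_________
_________
____<____
_________
_________
_________
[1] _________
_________
_________
____^____
____X____
_________
_________
_________
[2] _________
_________
_________
____X>___
____X____
_________
_________
_________
[3] _________
_________
_________
____XX___
____Xv___
_________
_________
_________
[4] _________
_________
_________
____XX___
____<X___
_________
_________
_________
[5] _________
_________
_________
____XX___
_____X___
____v____
_________
_________
[6] _________
_________
_________
____XX___
_____X___
___<X____
_________
_________
[7] _________
_________
_________
____XX___
___^_X___
___XX____
_________
_________
[8] _________
_________
_________
____XX___
___X>X___
___XX____
_________
_________
[9] _________
_________
_________
____XX___
___XXX___
___Xv____
_________
_________
[10] _________
_________
_________
____XX___
___XXX___
___X_>___
_________
_________
[11] _________
_________
_________
____XX___
___XXX___
___X_X___
_____v___
_________
[12] _________
_________
_________
____XX___
___XXX___
___X_X___
____<X___
_________
[13] _________
_________
_________
____XX___
___XXX___
___X^X___
____XX___
_________
[14] _________
_________
_________
____XX___
___XXX___
___XX>___
____XX___
_________
[15] _________
_________
_________
____XX___
___XX^___
___XX____
____XX___
_________
[16] _________
_________
_________
____XX___
___X<____
___XX____
____XX___
_________
[17] _________
_________
_________
____XX___
___X_____
___Xv____
____XX___
_________
[18] _________
_________
_________
____XX___
___X_____
___X_>___
____XX___
_________
[19] _________
_________
_________
____XX___
___X_____
___X_X___
____Xv___
_________
[20] _________
_________
_________
____XX___
___X_____
___X_X___
____X_>__
_________
[21] _________
_________
_________
____XX___
___X_____
___X_X___
____X_X__
______v__
[22] _________
_________
_________
____XX___
___X_____
___X_X___
____X_X__
_____<X__
[23] _________
_________
_________
____XX___
___X_____
___X_X___
____X^X__
_____XX__
[24] _________
_________
_________
____XX___
___X_____
___X_X___
____XX>__
_____XX__
[25] _________
_________
_________
____XX___
___X_____
___X_X^__
____XX___
_____XX__
[26] _________
_________
_________
____XX___
___X_____
___X_XX>_
____XX___
_____XX__
[27] _________
_________
_________
____XX___
___X_____
___X_XXX_
____XX_v_
_____XX__
[28] _________
_________
_________
____XX___
___X_____
___X_XXX_
____XX<X_
_____XX__
[29] _________
_________
_________
____XX___
___X_____
___X_X^X_
____XXXX_
_____XX__
[30] _________
_________
_________
____XX___
___X_____
___X_<_X_
____XXXX_
_____XX__
[31] _________
_________
_________
____XX___
___X_____
___X___X_
____XvXX_
_____XX__
[32] _________
_________
_________
____XX___
___X_____
___X___X_
____X_>X_
_____XX__
[33] _________
_________
_________
____XX___
___X_____
___X__^X_
____X__X_
_____XX__
[34] _________
_________
_________
____XX___
___X_____
___X__X>_
____X__X_
_____XX__
[35] _________
_________
_________
____XX___
___X___^_
___X__X__
____X__X_
_____XX__
[36] _________
_________
_________
____XX___
___X___X>
___X__X__
____X__X_
_____XX__
[37] _________
_________
_________
____XX___
___X___XX
___X__X_v
____X__X_
_____XX__
[38] _________
_________
_________
____XX___
___X___XX
___X__X<X
____X__X_
_____XX__

1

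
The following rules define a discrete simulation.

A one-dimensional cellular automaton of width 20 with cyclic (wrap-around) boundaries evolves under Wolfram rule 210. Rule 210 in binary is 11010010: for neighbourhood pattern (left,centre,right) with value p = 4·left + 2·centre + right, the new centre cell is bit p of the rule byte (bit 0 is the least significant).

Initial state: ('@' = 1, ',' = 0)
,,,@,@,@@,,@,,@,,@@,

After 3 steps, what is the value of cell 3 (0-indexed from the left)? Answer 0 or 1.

0

t=0: ,,,@,@,@@,,@,,@,,@@,
t=1: ,,@,,,,,@@@,@@,@@,@@
t=2: @@,@,,,@,@@,,@,,@,,@
t=3: @@,,@,@,,,@@@,@@,@@,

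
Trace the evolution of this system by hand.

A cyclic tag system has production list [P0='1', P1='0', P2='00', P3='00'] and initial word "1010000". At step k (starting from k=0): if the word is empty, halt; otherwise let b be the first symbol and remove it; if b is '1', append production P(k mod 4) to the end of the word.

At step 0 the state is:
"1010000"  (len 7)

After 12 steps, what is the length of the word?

0

step 0: "1010000"  (len 7)
step 1: "0100001"  (len 7)
step 2: "100001"  (len 6)
step 3: "0000100"  (len 7)
step 4: "000100"  (len 6)
step 5: "00100"  (len 5)
step 6: "0100"  (len 4)
step 7: "100"  (len 3)
step 8: "0000"  (len 4)
step 9: "000"  (len 3)
step 10: "00"  (len 2)
step 11: "0"  (len 1)
step 12: (halted — word empty)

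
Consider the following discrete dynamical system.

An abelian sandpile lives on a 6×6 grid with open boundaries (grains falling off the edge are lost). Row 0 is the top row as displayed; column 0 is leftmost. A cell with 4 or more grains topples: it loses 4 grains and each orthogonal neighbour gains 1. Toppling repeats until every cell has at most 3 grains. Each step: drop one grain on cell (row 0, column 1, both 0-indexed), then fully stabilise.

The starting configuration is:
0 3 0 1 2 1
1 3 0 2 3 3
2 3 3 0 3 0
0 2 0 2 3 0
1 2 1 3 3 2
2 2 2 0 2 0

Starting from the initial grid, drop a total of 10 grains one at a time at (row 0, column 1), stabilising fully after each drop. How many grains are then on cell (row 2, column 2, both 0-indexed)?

0

[0] 0 3 0 1 2 1
1 3 0 2 3 3
2 3 3 0 3 0
0 2 0 2 3 0
1 2 1 3 3 2
2 2 2 0 2 0
[1] 1 1 1 1 2 1
2 1 2 2 3 3
3 1 0 1 3 0
0 3 1 2 3 0
1 2 1 3 3 2
2 2 2 0 2 0
[2] 1 2 1 1 2 1
2 1 2 2 3 3
3 1 0 1 3 0
0 3 1 2 3 0
1 2 1 3 3 2
2 2 2 0 2 0
[3] 1 3 1 1 2 1
2 1 2 2 3 3
3 1 0 1 3 0
0 3 1 2 3 0
1 2 1 3 3 2
2 2 2 0 2 0
[4] 2 0 2 1 2 1
2 2 2 2 3 3
3 1 0 1 3 0
0 3 1 2 3 0
1 2 1 3 3 2
2 2 2 0 2 0
[5] 2 1 2 1 2 1
2 2 2 2 3 3
3 1 0 1 3 0
0 3 1 2 3 0
1 2 1 3 3 2
2 2 2 0 2 0
[6] 2 2 2 1 2 1
2 2 2 2 3 3
3 1 0 1 3 0
0 3 1 2 3 0
1 2 1 3 3 2
2 2 2 0 2 0
[7] 2 3 2 1 2 1
2 2 2 2 3 3
3 1 0 1 3 0
0 3 1 2 3 0
1 2 1 3 3 2
2 2 2 0 2 0
[8] 3 0 3 1 2 1
2 3 2 2 3 3
3 1 0 1 3 0
0 3 1 2 3 0
1 2 1 3 3 2
2 2 2 0 2 0
[9] 3 1 3 1 2 1
2 3 2 2 3 3
3 1 0 1 3 0
0 3 1 2 3 0
1 2 1 3 3 2
2 2 2 0 2 0
[10] 3 2 3 1 2 1
2 3 2 2 3 3
3 1 0 1 3 0
0 3 1 2 3 0
1 2 1 3 3 2
2 2 2 0 2 0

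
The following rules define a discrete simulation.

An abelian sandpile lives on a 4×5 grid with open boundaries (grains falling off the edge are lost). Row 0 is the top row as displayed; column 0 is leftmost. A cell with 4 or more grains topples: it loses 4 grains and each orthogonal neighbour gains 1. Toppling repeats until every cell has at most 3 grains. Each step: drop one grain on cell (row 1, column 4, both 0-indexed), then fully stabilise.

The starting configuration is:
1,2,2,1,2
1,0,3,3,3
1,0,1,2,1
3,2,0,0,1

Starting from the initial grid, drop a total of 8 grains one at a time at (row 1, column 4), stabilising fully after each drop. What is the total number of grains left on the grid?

step 0: 1,2,2,1,2
1,0,3,3,3
1,0,1,2,1
3,2,0,0,1
step 1: 1,2,3,2,3
1,1,0,1,1
1,0,2,3,2
3,2,0,0,1
step 2: 1,2,3,2,3
1,1,0,1,2
1,0,2,3,2
3,2,0,0,1
step 3: 1,2,3,2,3
1,1,0,1,3
1,0,2,3,2
3,2,0,0,1
step 4: 1,2,3,3,0
1,1,0,2,1
1,0,2,3,3
3,2,0,0,1
step 5: 1,2,3,3,0
1,1,0,2,2
1,0,2,3,3
3,2,0,0,1
step 6: 1,2,3,3,0
1,1,0,2,3
1,0,2,3,3
3,2,0,0,1
step 7: 1,3,0,1,2
1,1,2,1,2
1,0,3,1,1
3,2,0,1,2
step 8: 1,3,0,1,2
1,1,2,1,3
1,0,3,1,1
3,2,0,1,2

29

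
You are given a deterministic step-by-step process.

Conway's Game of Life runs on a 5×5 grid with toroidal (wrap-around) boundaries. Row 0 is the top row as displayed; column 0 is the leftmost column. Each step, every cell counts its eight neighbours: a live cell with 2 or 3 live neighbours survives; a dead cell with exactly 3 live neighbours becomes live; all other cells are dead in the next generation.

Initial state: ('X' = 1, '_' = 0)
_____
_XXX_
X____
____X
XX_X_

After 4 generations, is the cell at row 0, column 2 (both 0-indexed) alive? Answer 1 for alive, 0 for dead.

step 0: _____
_XXX_
X____
____X
XX_X_
step 1: X__XX
_XX__
XXXXX
_X__X
X___X
step 2: __XX_
_____
____X
_____
_X___
step 3: __X__
___X_
_____
_____
__X__
step 4: __XX_
_____
_____
_____
_____

1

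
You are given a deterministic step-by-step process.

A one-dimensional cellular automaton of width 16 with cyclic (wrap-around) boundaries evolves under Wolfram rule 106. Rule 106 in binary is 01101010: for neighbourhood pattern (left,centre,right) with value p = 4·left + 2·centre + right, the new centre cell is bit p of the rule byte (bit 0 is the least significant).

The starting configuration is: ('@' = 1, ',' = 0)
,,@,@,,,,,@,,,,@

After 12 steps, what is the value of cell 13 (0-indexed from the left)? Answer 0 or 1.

0

step 0: ,,@,@,,,,,@,,,,@
step 1: ,@,@,,,,,@,,,,@,
step 2: @,@,,,,,@,,,,@,,
step 3: ,@,,,,,@,,,,@,,@
step 4: @,,,,,@,,,,@,,@,
step 5: ,,,,,@,,,,@,,@,@
step 6: ,,,,@,,,,@,,@,@,
step 7: ,,,@,,,,@,,@,@,,
step 8: ,,@,,,,@,,@,@,,,
step 9: ,@,,,,@,,@,@,,,,
step 10: @,,,,@,,@,@,,,,,
step 11: ,,,,@,,@,@,,,,,@
step 12: ,,,@,,@,@,,,,,@,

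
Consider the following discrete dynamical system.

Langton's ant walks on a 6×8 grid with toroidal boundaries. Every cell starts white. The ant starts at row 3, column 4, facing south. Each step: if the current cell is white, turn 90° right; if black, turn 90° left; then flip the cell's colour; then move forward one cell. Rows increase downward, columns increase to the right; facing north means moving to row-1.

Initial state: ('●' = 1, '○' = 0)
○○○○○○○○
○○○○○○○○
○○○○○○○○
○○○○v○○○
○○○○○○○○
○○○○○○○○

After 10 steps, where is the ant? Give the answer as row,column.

2,5

gen 0: ○○○○○○○○
○○○○○○○○
○○○○○○○○
○○○○v○○○
○○○○○○○○
○○○○○○○○
gen 1: ○○○○○○○○
○○○○○○○○
○○○○○○○○
○○○<●○○○
○○○○○○○○
○○○○○○○○
gen 2: ○○○○○○○○
○○○○○○○○
○○○^○○○○
○○○●●○○○
○○○○○○○○
○○○○○○○○
gen 3: ○○○○○○○○
○○○○○○○○
○○○●>○○○
○○○●●○○○
○○○○○○○○
○○○○○○○○
gen 4: ○○○○○○○○
○○○○○○○○
○○○●●○○○
○○○●v○○○
○○○○○○○○
○○○○○○○○
gen 5: ○○○○○○○○
○○○○○○○○
○○○●●○○○
○○○●○>○○
○○○○○○○○
○○○○○○○○
gen 6: ○○○○○○○○
○○○○○○○○
○○○●●○○○
○○○●○●○○
○○○○○v○○
○○○○○○○○
gen 7: ○○○○○○○○
○○○○○○○○
○○○●●○○○
○○○●○●○○
○○○○<●○○
○○○○○○○○
gen 8: ○○○○○○○○
○○○○○○○○
○○○●●○○○
○○○●^●○○
○○○○●●○○
○○○○○○○○
gen 9: ○○○○○○○○
○○○○○○○○
○○○●●○○○
○○○●●>○○
○○○○●●○○
○○○○○○○○
gen 10: ○○○○○○○○
○○○○○○○○
○○○●●^○○
○○○●●○○○
○○○○●●○○
○○○○○○○○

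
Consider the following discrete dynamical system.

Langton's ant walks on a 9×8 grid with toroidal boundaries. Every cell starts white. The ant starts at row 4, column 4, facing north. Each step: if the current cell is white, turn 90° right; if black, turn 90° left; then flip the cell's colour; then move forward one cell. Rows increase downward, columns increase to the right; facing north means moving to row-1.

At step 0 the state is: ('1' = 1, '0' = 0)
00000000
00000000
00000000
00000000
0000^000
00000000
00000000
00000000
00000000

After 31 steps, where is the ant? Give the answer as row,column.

gen 0: 00000000
00000000
00000000
00000000
0000^000
00000000
00000000
00000000
00000000
gen 1: 00000000
00000000
00000000
00000000
00001>00
00000000
00000000
00000000
00000000
gen 2: 00000000
00000000
00000000
00000000
00001100
00000v00
00000000
00000000
00000000
gen 3: 00000000
00000000
00000000
00000000
00001100
0000<100
00000000
00000000
00000000
gen 4: 00000000
00000000
00000000
00000000
0000^100
00001100
00000000
00000000
00000000
gen 5: 00000000
00000000
00000000
00000000
000<0100
00001100
00000000
00000000
00000000
gen 6: 00000000
00000000
00000000
000^0000
00010100
00001100
00000000
00000000
00000000
gen 7: 00000000
00000000
00000000
0001>000
00010100
00001100
00000000
00000000
00000000
gen 8: 00000000
00000000
00000000
00011000
0001v100
00001100
00000000
00000000
00000000
gen 9: 00000000
00000000
00000000
00011000
000<1100
00001100
00000000
00000000
00000000
gen 10: 00000000
00000000
00000000
00011000
00001100
000v1100
00000000
00000000
00000000
gen 11: 00000000
00000000
00000000
00011000
00001100
00<11100
00000000
00000000
00000000
gen 12: 00000000
00000000
00000000
00011000
00^01100
00111100
00000000
00000000
00000000
gen 13: 00000000
00000000
00000000
00011000
001>1100
00111100
00000000
00000000
00000000
gen 14: 00000000
00000000
00000000
00011000
00111100
001v1100
00000000
00000000
00000000
gen 15: 00000000
00000000
00000000
00011000
00111100
0010>100
00000000
00000000
00000000
gen 16: 00000000
00000000
00000000
00011000
0011^100
00100100
00000000
00000000
00000000
gen 17: 00000000
00000000
00000000
00011000
001<0100
00100100
00000000
00000000
00000000
gen 18: 00000000
00000000
00000000
00011000
00100100
001v0100
00000000
00000000
00000000
gen 19: 00000000
00000000
00000000
00011000
00100100
00<10100
00000000
00000000
00000000
gen 20: 00000000
00000000
00000000
00011000
00100100
00010100
00v00000
00000000
00000000
gen 21: 00000000
00000000
00000000
00011000
00100100
00010100
0<100000
00000000
00000000
gen 22: 00000000
00000000
00000000
00011000
00100100
0^010100
01100000
00000000
00000000
gen 23: 00000000
00000000
00000000
00011000
00100100
01>10100
01100000
00000000
00000000
gen 24: 00000000
00000000
00000000
00011000
00100100
01110100
01v00000
00000000
00000000
gen 25: 00000000
00000000
00000000
00011000
00100100
01110100
010>0000
00000000
00000000
gen 26: 00000000
00000000
00000000
00011000
00100100
01110100
01010000
000v0000
00000000
gen 27: 00000000
00000000
00000000
00011000
00100100
01110100
01010000
00<10000
00000000
gen 28: 00000000
00000000
00000000
00011000
00100100
01110100
01^10000
00110000
00000000
gen 29: 00000000
00000000
00000000
00011000
00100100
01110100
011>0000
00110000
00000000
gen 30: 00000000
00000000
00000000
00011000
00100100
011^0100
01100000
00110000
00000000
gen 31: 00000000
00000000
00000000
00011000
00100100
01<00100
01100000
00110000
00000000

5,2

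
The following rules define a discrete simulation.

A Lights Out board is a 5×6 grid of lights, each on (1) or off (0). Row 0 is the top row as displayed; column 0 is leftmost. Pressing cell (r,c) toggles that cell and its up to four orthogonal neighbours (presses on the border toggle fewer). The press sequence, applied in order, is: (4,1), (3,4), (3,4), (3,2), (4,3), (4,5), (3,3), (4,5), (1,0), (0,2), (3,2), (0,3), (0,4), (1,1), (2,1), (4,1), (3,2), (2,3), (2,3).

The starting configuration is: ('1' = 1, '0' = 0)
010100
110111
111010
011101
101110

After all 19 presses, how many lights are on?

gen 0: 010100
110111
111010
011101
101110
gen 1: 010100
110111
111010
001101
010110
gen 2: 010100
110111
111000
001010
010100
gen 3: 010100
110111
111010
001101
010110
gen 4: 010100
110111
110010
010001
011110
gen 5: 010100
110111
110010
010101
010000
gen 6: 010100
110111
110010
010100
010011
gen 7: 010100
110111
110110
011010
010111
gen 8: 010100
110111
110110
011011
010100
gen 9: 110100
000111
010110
011011
010100
gen 10: 101000
001111
010110
011011
010100
gen 11: 101000
001111
011110
000111
011100
gen 12: 100110
001011
011110
000111
011100
gen 13: 100001
001001
011110
000111
011100
gen 14: 110001
110001
001110
000111
011100
gen 15: 110001
100001
110110
010111
011100
gen 16: 110001
100001
110110
000111
100100
gen 17: 110001
100001
111110
011011
101100
gen 18: 110001
100101
110000
011111
101100
gen 19: 110001
100001
111110
011011
101100

17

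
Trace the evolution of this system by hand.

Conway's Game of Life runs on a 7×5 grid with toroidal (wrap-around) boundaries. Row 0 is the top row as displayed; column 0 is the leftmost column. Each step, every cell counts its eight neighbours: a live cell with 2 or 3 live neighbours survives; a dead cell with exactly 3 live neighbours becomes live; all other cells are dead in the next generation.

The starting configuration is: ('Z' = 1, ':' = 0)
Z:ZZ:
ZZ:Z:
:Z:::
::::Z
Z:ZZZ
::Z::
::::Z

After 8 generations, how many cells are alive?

3

0) Z:ZZ:
ZZ:Z:
:Z:::
::::Z
Z:ZZZ
::Z::
::::Z
1) Z:ZZ:
Z::Z:
:ZZ:Z
:ZZ:Z
ZZZ:Z
ZZZ::
:ZZ:Z
2) Z::::
Z::::
::::Z
::::Z
::::Z
:::::
::::Z
3) Z:::Z
Z:::Z
Z:::Z
Z::ZZ
:::::
:::::
:::::
4) Z:::Z
:Z:Z:
:Z:::
Z::Z:
::::Z
:::::
:::::
5) Z:::Z
:ZZ:Z
ZZ::Z
Z:::Z
::::Z
:::::
:::::
6) ZZ:ZZ
::Z::
::Z::
:Z:Z:
Z:::Z
:::::
:::::
7) ZZZZZ
Z:Z:Z
:ZZZ:
ZZZZZ
Z:::Z
:::::
Z:::Z
8) ::Z::
:::::
:::::
:::::
::Z::
:::::
::Z::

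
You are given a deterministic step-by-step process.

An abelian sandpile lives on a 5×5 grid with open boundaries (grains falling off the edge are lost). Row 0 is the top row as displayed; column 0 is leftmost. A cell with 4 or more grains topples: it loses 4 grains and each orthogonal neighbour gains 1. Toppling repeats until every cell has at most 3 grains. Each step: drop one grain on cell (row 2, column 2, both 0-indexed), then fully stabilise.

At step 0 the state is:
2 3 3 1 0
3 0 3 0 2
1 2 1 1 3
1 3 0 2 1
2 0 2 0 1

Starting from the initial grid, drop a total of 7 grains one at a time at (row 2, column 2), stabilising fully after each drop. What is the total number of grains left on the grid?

k=0  2 3 3 1 0
3 0 3 0 2
1 2 1 1 3
1 3 0 2 1
2 0 2 0 1
k=1  2 3 3 1 0
3 0 3 0 2
1 2 2 1 3
1 3 0 2 1
2 0 2 0 1
k=2  2 3 3 1 0
3 0 3 0 2
1 2 3 1 3
1 3 0 2 1
2 0 2 0 1
k=3  3 0 1 2 0
3 2 1 1 2
1 3 1 2 3
1 3 1 2 1
2 0 2 0 1
k=4  3 0 1 2 0
3 2 1 1 2
1 3 2 2 3
1 3 1 2 1
2 0 2 0 1
k=5  3 0 1 2 0
3 2 1 1 2
1 3 3 2 3
1 3 1 2 1
2 0 2 0 1
k=6  3 0 1 2 0
3 3 2 1 2
2 1 1 3 3
2 0 3 2 1
2 1 2 0 1
k=7  3 0 1 2 0
3 3 2 1 2
2 1 2 3 3
2 0 3 2 1
2 1 2 0 1

42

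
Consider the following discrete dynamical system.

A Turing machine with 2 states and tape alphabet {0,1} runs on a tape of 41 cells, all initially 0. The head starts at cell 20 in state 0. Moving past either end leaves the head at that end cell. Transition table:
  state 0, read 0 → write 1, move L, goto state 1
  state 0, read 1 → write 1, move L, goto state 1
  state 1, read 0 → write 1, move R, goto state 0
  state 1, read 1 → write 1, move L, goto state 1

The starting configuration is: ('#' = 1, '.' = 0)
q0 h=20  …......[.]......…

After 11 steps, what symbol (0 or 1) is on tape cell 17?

1

0) q0 h=20  …......[.]......…
1) q1 h=19  …......[.]#.....…
2) q0 h=20  ….....#[#]......…
3) q1 h=19  …......[#]#.....…
4) q1 h=18  …......[.]##....…
5) q0 h=19  ….....#[#]#.....…
6) q1 h=18  …......[#]##....…
7) q1 h=17  …......[.]###...…
8) q0 h=18  ….....#[#]##....…
9) q1 h=17  …......[#]###...…
10) q1 h=16  …......[.]####..…
11) q0 h=17  ….....#[#]###...…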